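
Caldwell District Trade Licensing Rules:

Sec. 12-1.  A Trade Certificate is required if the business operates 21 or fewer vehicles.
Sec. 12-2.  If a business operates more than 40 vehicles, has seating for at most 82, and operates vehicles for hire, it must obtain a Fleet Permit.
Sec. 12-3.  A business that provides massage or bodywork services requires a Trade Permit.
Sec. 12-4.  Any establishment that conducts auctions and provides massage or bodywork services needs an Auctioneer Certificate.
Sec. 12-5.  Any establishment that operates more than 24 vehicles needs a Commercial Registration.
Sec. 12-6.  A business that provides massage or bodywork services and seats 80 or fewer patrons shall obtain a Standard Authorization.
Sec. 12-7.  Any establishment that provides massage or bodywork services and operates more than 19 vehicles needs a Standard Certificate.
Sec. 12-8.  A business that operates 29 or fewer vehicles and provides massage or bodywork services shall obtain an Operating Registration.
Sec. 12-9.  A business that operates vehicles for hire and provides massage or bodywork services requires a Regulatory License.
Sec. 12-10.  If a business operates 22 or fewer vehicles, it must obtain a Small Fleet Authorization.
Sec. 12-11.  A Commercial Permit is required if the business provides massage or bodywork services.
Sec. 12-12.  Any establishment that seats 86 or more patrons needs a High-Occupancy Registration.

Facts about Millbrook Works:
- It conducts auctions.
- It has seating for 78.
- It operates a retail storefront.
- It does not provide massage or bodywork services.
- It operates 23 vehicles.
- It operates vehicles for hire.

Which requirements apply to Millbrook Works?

Sec. 12-1. vehicles 23 > 21 → Trade Certificate not required.
Sec. 12-2. vehicles 23 ≤ 40; seating 78 ≤ 82; operates vehicles for hire → Fleet Permit not required.
Sec. 12-3. does not provide massage or bodywork services → Trade Permit not required.
Sec. 12-4. conducts auctions; does not provide massage or bodywork services → Auctioneer Certificate not required.
Sec. 12-5. vehicles 23 ≤ 24 → Commercial Registration not required.
Sec. 12-6. does not provide massage or bodywork services; seating 78 ≤ 80 → Standard Authorization not required.
Sec. 12-7. does not provide massage or bodywork services; vehicles 23 > 19 → Standard Certificate not required.
Sec. 12-8. vehicles 23 ≤ 29; does not provide massage or bodywork services → Operating Registration not required.
Sec. 12-9. operates vehicles for hire; does not provide massage or bodywork services → Regulatory License not required.
Sec. 12-10. vehicles 23 > 22 → Small Fleet Authorization not required.
Sec. 12-11. does not provide massage or bodywork services → Commercial Permit not required.
Sec. 12-12. seating 78 < 86 → High-Occupancy Registration not required.

None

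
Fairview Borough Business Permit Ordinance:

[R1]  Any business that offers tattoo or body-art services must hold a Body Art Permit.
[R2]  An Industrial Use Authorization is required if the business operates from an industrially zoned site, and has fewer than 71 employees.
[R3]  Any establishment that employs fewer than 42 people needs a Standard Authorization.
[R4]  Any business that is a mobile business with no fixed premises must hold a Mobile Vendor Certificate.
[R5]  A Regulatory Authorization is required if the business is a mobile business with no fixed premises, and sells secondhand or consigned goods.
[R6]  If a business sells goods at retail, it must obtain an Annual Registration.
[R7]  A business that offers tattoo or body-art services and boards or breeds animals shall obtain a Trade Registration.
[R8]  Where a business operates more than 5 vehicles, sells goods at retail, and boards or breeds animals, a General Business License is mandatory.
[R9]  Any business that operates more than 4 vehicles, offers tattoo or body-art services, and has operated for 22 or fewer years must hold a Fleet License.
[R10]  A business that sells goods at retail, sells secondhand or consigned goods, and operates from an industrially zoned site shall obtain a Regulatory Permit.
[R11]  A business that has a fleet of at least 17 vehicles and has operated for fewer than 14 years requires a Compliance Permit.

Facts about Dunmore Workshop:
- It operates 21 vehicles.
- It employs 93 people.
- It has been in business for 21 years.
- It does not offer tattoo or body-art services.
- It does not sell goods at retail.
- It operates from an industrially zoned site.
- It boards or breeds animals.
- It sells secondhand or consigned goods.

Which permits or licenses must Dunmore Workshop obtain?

None

[R1] does not offer tattoo or body-art services → Body Art Permit not required.
[R2] operates from an industrially zoned site; employees 93 ≥ 71 → Industrial Use Authorization not required.
[R3] employees 93 ≥ 42 → Standard Authorization not required.
[R4] operates from an industrially zoned site (not: is a mobile business with no fixed premises) → Mobile Vendor Certificate not required.
[R5] operates from an industrially zoned site (not: is a mobile business with no fixed premises); sells secondhand or consigned goods → Regulatory Authorization not required.
[R6] does not sell goods at retail → Annual Registration not required.
[R7] does not offer tattoo or body-art services; boards or breeds animals → Trade Registration not required.
[R8] vehicles 21 > 5; does not sell goods at retail; boards or breeds animals → General Business License not required.
[R9] vehicles 21 > 4; does not offer tattoo or body-art services; years in business 21 ≤ 22 → Fleet License not required.
[R10] does not sell goods at retail; sells secondhand or consigned goods; operates from an industrially zoned site → Regulatory Permit not required.
[R11] vehicles 21 ≥ 17; years in business 21 ≥ 14 → Compliance Permit not required.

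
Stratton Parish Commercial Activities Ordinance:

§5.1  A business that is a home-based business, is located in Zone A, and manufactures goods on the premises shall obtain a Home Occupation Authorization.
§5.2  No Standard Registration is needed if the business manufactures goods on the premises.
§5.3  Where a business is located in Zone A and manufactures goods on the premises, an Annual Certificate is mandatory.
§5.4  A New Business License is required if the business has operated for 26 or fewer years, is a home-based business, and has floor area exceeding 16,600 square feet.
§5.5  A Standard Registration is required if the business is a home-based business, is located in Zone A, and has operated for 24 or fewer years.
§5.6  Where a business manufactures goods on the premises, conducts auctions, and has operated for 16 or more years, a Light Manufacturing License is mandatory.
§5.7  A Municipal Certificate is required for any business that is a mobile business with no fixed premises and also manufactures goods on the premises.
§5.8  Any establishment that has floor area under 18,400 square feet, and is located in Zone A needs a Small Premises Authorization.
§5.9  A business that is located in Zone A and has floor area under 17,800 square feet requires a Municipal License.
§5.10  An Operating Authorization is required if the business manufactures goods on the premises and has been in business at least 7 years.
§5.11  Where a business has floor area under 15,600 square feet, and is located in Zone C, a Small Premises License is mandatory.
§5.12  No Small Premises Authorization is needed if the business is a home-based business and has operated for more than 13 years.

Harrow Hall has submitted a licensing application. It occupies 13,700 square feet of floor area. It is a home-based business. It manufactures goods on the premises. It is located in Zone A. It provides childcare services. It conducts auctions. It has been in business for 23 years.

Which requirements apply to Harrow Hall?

§5.1 is a home-based business; is located in Zone A; manufactures goods on the premises → Home Occupation Authorization required.
§5.2 manufactures goods on the premises → exempt from Standard Registration.
§5.3 is located in Zone A; manufactures goods on the premises → Annual Certificate required.
§5.4 years in business 23 ≤ 26; is a home-based business; floor area 13,700 square feet ≤ 16,600 square feet → New Business License not required.
§5.5 is a home-based business; is located in Zone A; years in business 23 ≤ 24 → Standard Registration required.
§5.6 manufactures goods on the premises; conducts auctions; years in business 23 ≥ 16 → Light Manufacturing License required.
§5.7 is a home-based business (not: is a mobile business with no fixed premises); manufactures goods on the premises → Municipal Certificate not required.
§5.8 floor area 13,700 square feet < 18,400 square feet; is located in Zone A → Small Premises Authorization required.
§5.9 is located in Zone A; floor area 13,700 square feet < 17,800 square feet → Municipal License required.
§5.10 manufactures goods on the premises; years in business 23 ≥ 7 → Operating Authorization required.
§5.11 floor area 13,700 square feet < 15,600 square feet; is located in Zone A (not: is located in Zone C) → Small Premises License not required.
§5.12 is a home-based business; years in business 23 > 13 → exempt from Small Premises Authorization.

Annual Certificate, Home Occupation Authorization, Light Manufacturing License, Municipal License, Operating Authorization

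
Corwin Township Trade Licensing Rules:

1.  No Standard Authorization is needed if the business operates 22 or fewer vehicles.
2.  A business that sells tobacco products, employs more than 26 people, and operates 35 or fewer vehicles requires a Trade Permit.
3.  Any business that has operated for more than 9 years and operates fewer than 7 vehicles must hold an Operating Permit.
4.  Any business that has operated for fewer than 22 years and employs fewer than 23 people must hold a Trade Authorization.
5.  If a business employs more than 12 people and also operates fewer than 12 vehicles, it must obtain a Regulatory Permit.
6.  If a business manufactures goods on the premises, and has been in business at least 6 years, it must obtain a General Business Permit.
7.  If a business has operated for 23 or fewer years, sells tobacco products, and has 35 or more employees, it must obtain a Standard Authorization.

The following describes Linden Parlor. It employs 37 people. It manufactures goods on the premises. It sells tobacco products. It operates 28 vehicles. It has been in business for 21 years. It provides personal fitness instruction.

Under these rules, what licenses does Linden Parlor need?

General Business Permit, Standard Authorization, Trade Permit

1. vehicles 28 > 22 → Standard Authorization exemption does not apply.
2. sells tobacco products; employees 37 > 26; vehicles 28 ≤ 35 → Trade Permit required.
3. years in business 21 > 9; vehicles 28 ≥ 7 → Operating Permit not required.
4. years in business 21 < 22; employees 37 ≥ 23 → Trade Authorization not required.
5. employees 37 > 12; vehicles 28 ≥ 12 → Regulatory Permit not required.
6. manufactures goods on the premises; years in business 21 ≥ 6 → General Business Permit required.
7. years in business 21 ≤ 23; sells tobacco products; employees 37 ≥ 35 → Standard Authorization required.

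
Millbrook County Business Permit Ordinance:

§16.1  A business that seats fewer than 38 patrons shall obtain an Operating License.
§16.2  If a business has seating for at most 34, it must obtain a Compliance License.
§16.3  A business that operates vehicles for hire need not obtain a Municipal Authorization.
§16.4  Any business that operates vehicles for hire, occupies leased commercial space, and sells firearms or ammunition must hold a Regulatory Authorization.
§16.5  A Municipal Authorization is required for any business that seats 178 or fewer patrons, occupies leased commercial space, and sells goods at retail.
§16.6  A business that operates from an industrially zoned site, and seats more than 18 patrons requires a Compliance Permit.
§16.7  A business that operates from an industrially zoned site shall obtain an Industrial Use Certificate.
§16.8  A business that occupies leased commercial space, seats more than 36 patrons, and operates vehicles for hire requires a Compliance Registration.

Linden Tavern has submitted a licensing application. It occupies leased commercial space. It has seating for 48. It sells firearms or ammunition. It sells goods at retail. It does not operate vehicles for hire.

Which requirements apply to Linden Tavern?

§16.1 seating 48 ≥ 38 → Operating License not required.
§16.2 seating 48 > 34 → Compliance License not required.
§16.3 does not operate vehicles for hire → Municipal Authorization exemption does not apply.
§16.4 does not operate vehicles for hire; occupies leased commercial space; sells firearms or ammunition → Regulatory Authorization not required.
§16.5 seating 48 ≤ 178; occupies leased commercial space; sells goods at retail → Municipal Authorization required.
§16.6 occupies leased commercial space (not: operates from an industrially zoned site); seating 48 > 18 → Compliance Permit not required.
§16.7 occupies leased commercial space (not: operates from an industrially zoned site) → Industrial Use Certificate not required.
§16.8 occupies leased commercial space; seating 48 > 36; does not operate vehicles for hire → Compliance Registration not required.

Municipal Authorization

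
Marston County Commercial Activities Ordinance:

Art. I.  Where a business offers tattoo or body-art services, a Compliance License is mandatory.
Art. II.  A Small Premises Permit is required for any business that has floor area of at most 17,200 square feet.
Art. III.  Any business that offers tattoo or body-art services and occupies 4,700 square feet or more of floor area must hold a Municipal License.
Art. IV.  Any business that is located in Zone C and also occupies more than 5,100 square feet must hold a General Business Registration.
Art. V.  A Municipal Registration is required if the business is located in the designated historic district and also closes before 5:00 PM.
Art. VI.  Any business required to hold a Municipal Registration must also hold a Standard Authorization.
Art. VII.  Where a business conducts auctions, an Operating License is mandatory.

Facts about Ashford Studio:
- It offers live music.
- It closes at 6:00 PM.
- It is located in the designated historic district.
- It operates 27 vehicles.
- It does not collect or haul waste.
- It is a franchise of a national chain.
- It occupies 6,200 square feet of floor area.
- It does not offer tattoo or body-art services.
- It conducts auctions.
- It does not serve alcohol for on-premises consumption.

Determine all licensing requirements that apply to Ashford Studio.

Operating License, Small Premises Permit

Art. I. does not offer tattoo or body-art services → Compliance License not required.
Art. II. floor area 6,200 square feet ≤ 17,200 square feet → Small Premises Permit required.
Art. III. does not offer tattoo or body-art services; floor area 6,200 square feet ≥ 4,700 square feet → Municipal License not required.
Art. IV. is located in the designated historic district (not: is located in Zone C); floor area 6,200 square feet > 5,100 square feet → General Business Registration not required.
Art. V. is located in the designated historic district; closes 6:00 PM, after 5:00 PM → Municipal Registration not required.
Art. VI. Municipal Registration is not required → no effect.
Art. VII. conducts auctions → Operating License required.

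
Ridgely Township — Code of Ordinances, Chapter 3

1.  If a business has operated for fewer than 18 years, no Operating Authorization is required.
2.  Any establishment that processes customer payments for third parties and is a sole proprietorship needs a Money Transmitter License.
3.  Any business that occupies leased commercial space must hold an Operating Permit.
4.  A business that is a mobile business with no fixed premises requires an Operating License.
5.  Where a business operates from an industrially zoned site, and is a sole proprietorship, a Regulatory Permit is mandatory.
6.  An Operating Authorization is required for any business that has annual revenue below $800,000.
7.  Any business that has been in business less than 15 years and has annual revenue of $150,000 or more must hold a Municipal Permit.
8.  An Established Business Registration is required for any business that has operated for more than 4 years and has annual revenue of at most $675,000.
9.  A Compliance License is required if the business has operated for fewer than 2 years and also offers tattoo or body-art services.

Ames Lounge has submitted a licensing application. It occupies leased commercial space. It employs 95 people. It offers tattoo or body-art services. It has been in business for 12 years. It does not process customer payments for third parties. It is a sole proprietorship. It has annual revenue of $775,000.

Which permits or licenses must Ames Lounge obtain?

Municipal Permit, Operating Permit

1. years in business 12 < 18 → exempt from Operating Authorization.
2. does not process customer payments for third parties; is a sole proprietorship → Money Transmitter License not required.
3. occupies leased commercial space → Operating Permit required.
4. occupies leased commercial space (not: is a mobile business with no fixed premises) → Operating License not required.
5. occupies leased commercial space (not: operates from an industrially zoned site); is a sole proprietorship → Regulatory Permit not required.
6. revenue $775,000 < $800,000 → Operating Authorization required.
7. years in business 12 < 15; revenue $775,000 ≥ $150,000 → Municipal Permit required.
8. years in business 12 > 4; revenue $775,000 > $675,000 → Established Business Registration not required.
9. years in business 12 ≥ 2; offers tattoo or body-art services → Compliance License not required.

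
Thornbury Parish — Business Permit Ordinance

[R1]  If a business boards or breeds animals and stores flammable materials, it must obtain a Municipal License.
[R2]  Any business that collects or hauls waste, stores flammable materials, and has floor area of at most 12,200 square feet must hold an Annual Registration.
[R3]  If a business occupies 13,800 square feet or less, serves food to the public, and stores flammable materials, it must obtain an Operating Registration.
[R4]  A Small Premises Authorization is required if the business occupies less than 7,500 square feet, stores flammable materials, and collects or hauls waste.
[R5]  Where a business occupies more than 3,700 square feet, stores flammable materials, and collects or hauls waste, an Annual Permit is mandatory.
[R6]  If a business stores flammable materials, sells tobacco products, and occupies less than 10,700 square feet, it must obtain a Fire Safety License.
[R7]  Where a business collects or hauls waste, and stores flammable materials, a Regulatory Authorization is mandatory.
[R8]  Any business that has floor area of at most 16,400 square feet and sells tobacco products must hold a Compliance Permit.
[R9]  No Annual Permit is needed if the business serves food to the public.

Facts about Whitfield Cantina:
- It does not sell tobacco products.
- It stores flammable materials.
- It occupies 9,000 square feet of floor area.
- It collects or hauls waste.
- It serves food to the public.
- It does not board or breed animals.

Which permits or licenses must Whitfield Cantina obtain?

Annual Registration, Operating Registration, Regulatory Authorization

[R1] does not board or breed animals; stores flammable materials → Municipal License not required.
[R2] collects or hauls waste; stores flammable materials; floor area 9,000 square feet ≤ 12,200 square feet → Annual Registration required.
[R3] floor area 9,000 square feet ≤ 13,800 square feet; serves food to the public; stores flammable materials → Operating Registration required.
[R4] floor area 9,000 square feet ≥ 7,500 square feet; stores flammable materials; collects or hauls waste → Small Premises Authorization not required.
[R5] floor area 9,000 square feet > 3,700 square feet; stores flammable materials; collects or hauls waste → Annual Permit required.
[R6] stores flammable materials; does not sell tobacco products; floor area 9,000 square feet < 10,700 square feet → Fire Safety License not required.
[R7] collects or hauls waste; stores flammable materials → Regulatory Authorization required.
[R8] floor area 9,000 square feet ≤ 16,400 square feet; does not sell tobacco products → Compliance Permit not required.
[R9] serves food to the public → exempt from Annual Permit.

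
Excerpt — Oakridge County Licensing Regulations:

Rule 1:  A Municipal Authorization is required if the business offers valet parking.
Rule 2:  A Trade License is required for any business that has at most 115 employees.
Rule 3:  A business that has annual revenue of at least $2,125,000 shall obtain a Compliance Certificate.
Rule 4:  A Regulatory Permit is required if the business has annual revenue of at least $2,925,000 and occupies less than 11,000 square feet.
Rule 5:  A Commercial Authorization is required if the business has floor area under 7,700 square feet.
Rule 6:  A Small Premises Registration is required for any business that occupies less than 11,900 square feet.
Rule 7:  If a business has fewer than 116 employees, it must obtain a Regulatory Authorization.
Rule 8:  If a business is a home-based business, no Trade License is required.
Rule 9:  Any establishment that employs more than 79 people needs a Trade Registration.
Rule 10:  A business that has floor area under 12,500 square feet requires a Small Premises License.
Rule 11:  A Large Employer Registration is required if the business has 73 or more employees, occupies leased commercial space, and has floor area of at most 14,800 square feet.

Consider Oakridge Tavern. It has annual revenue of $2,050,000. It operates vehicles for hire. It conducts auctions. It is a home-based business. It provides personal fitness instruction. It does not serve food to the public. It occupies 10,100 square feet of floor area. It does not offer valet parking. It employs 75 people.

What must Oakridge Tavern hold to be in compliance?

Regulatory Authorization, Small Premises License, Small Premises Registration

Rule 1: does not offer valet parking → Municipal Authorization not required.
Rule 2: employees 75 ≤ 115 → Trade License required.
Rule 3: revenue $2,050,000 < $2,125,000 → Compliance Certificate not required.
Rule 4: revenue $2,050,000 < $2,925,000; floor area 10,100 square feet < 11,000 square feet → Regulatory Permit not required.
Rule 5: floor area 10,100 square feet ≥ 7,700 square feet → Commercial Authorization not required.
Rule 6: floor area 10,100 square feet < 11,900 square feet → Small Premises Registration required.
Rule 7: employees 75 < 116 → Regulatory Authorization required.
Rule 8: is a home-based business → exempt from Trade License.
Rule 9: employees 75 ≤ 79 → Trade Registration not required.
Rule 10: floor area 10,100 square feet < 12,500 square feet → Small Premises License required.
Rule 11: employees 75 ≥ 73; is a home-based business (not: occupies leased commercial space); floor area 10,100 square feet ≤ 14,800 square feet → Large Employer Registration not required.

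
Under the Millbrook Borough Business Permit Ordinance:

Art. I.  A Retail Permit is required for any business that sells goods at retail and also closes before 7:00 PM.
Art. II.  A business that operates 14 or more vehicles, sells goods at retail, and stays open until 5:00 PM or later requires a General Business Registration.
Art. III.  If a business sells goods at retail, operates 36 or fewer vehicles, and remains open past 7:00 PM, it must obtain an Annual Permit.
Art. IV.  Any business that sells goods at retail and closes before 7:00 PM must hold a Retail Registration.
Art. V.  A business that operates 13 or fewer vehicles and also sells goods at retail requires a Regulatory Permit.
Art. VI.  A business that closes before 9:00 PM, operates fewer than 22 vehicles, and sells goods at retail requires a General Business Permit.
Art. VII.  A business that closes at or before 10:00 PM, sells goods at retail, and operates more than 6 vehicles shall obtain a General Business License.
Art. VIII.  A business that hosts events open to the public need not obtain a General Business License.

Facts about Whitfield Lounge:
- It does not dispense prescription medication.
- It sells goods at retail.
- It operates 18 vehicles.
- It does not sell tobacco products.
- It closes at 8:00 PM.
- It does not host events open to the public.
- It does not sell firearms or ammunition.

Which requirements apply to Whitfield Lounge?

Art. I. sells goods at retail; closes 8:00 PM, after 7:00 PM → Retail Permit not required.
Art. II. vehicles 18 ≥ 14; sells goods at retail; closes 8:00 PM, after 5:00 PM → General Business Registration required.
Art. III. sells goods at retail; vehicles 18 ≤ 36; closes 8:00 PM, after 7:00 PM → Annual Permit required.
Art. IV. sells goods at retail; closes 8:00 PM, after 7:00 PM → Retail Registration not required.
Art. V. vehicles 18 > 13; sells goods at retail → Regulatory Permit not required.
Art. VI. closes 8:00 PM, at/before 9:00 PM; vehicles 18 < 22; sells goods at retail → General Business Permit required.
Art. VII. closes 8:00 PM, at/before 10:00 PM; sells goods at retail; vehicles 18 > 6 → General Business License required.
Art. VIII. does not host events open to the public → General Business License exemption does not apply.

Annual Permit, General Business License, General Business Permit, General Business Registration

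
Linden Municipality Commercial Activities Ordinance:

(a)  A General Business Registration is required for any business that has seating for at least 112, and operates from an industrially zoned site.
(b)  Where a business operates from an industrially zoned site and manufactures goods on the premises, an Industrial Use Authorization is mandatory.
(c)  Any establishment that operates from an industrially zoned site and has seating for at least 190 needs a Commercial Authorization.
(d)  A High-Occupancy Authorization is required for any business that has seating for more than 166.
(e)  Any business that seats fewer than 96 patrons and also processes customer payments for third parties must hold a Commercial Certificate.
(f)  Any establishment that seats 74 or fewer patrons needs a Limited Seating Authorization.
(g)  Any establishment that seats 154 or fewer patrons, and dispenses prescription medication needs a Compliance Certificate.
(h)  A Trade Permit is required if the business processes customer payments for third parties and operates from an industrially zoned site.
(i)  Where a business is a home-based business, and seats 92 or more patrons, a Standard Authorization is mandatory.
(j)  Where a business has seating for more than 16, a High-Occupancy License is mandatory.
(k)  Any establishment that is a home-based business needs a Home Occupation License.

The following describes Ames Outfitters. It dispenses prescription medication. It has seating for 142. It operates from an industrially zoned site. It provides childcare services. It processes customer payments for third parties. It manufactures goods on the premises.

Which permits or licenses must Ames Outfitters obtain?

(a) seating 142 ≥ 112; operates from an industrially zoned site → General Business Registration required.
(b) operates from an industrially zoned site; manufactures goods on the premises → Industrial Use Authorization required.
(c) operates from an industrially zoned site; seating 142 < 190 → Commercial Authorization not required.
(d) seating 142 ≤ 166 → High-Occupancy Authorization not required.
(e) seating 142 ≥ 96; processes customer payments for third parties → Commercial Certificate not required.
(f) seating 142 > 74 → Limited Seating Authorization not required.
(g) seating 142 ≤ 154; dispenses prescription medication → Compliance Certificate required.
(h) processes customer payments for third parties; operates from an industrially zoned site → Trade Permit required.
(i) operates from an industrially zoned site (not: is a home-based business); seating 142 ≥ 92 → Standard Authorization not required.
(j) seating 142 > 16 → High-Occupancy License required.
(k) operates from an industrially zoned site (not: is a home-based business) → Home Occupation License not required.

Compliance Certificate, General Business Registration, High-Occupancy License, Industrial Use Authorization, Trade Permit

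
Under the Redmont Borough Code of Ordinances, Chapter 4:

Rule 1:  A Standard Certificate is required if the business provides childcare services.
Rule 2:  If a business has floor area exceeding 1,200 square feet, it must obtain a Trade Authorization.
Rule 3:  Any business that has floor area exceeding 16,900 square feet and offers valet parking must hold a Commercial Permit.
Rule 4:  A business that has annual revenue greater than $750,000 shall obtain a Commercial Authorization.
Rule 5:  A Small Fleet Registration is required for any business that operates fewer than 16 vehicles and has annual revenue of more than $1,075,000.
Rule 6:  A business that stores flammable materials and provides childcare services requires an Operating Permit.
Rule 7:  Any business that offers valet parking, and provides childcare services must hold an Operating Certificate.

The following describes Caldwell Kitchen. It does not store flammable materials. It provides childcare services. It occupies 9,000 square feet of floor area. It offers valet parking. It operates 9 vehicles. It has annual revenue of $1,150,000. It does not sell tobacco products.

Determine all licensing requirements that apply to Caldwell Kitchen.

Commercial Authorization, Operating Certificate, Small Fleet Registration, Standard Certificate, Trade Authorization

Rule 1: provides childcare services → Standard Certificate required.
Rule 2: floor area 9,000 square feet > 1,200 square feet → Trade Authorization required.
Rule 3: floor area 9,000 square feet ≤ 16,900 square feet; offers valet parking → Commercial Permit not required.
Rule 4: revenue $1,150,000 > $750,000 → Commercial Authorization required.
Rule 5: vehicles 9 < 16; revenue $1,150,000 > $1,075,000 → Small Fleet Registration required.
Rule 6: does not store flammable materials; provides childcare services → Operating Permit not required.
Rule 7: offers valet parking; provides childcare services → Operating Certificate required.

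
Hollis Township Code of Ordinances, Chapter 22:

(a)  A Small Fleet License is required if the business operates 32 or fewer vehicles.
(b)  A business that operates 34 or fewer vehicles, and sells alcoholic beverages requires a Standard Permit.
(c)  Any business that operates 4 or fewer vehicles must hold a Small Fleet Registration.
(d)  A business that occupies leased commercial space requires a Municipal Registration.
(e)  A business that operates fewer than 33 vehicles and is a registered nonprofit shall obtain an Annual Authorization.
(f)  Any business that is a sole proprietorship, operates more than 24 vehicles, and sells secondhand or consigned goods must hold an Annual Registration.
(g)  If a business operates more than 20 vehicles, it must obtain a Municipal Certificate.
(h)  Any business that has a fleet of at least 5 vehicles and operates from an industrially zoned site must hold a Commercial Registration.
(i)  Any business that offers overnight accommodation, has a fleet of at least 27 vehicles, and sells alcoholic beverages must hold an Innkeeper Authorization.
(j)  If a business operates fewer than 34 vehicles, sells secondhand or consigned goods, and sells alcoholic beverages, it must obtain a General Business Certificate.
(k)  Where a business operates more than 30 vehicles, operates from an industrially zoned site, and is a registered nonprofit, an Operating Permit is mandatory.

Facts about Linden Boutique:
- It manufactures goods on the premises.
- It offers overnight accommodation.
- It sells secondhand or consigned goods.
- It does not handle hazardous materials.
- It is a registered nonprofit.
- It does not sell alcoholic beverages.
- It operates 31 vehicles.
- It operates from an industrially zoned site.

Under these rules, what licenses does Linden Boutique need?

Annual Authorization, Commercial Registration, Municipal Certificate, Operating Permit, Small Fleet License

(a) vehicles 31 ≤ 32 → Small Fleet License required.
(b) vehicles 31 ≤ 34; does not sell alcoholic beverages → Standard Permit not required.
(c) vehicles 31 > 4 → Small Fleet Registration not required.
(d) operates from an industrially zoned site (not: occupies leased commercial space) → Municipal Registration not required.
(e) vehicles 31 < 33; is a registered nonprofit → Annual Authorization required.
(f) is a registered nonprofit (not: is a sole proprietorship); vehicles 31 > 24; sells secondhand or consigned goods → Annual Registration not required.
(g) vehicles 31 > 20 → Municipal Certificate required.
(h) vehicles 31 ≥ 5; operates from an industrially zoned site → Commercial Registration required.
(i) offers overnight accommodation; vehicles 31 ≥ 27; does not sell alcoholic beverages → Innkeeper Authorization not required.
(j) vehicles 31 < 34; sells secondhand or consigned goods; does not sell alcoholic beverages → General Business Certificate not required.
(k) vehicles 31 > 30; operates from an industrially zoned site; is a registered nonprofit → Operating Permit required.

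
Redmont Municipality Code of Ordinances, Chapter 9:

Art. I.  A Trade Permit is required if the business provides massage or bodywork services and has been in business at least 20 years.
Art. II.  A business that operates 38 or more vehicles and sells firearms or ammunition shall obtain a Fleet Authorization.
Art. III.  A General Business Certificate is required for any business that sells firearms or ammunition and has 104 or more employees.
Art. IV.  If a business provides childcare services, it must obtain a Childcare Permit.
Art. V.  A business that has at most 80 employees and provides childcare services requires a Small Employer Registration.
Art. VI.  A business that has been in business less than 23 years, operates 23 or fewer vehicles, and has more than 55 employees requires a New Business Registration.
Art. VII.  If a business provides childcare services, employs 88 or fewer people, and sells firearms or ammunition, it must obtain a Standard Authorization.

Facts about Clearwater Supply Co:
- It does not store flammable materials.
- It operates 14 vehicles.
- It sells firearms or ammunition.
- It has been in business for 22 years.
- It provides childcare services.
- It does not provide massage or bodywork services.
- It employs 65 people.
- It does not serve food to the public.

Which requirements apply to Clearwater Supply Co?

Art. I. does not provide massage or bodywork services; years in business 22 ≥ 20 → Trade Permit not required.
Art. II. vehicles 14 < 38; sells firearms or ammunition → Fleet Authorization not required.
Art. III. sells firearms or ammunition; employees 65 < 104 → General Business Certificate not required.
Art. IV. provides childcare services → Childcare Permit required.
Art. V. employees 65 ≤ 80; provides childcare services → Small Employer Registration required.
Art. VI. years in business 22 < 23; vehicles 14 ≤ 23; employees 65 > 55 → New Business Registration required.
Art. VII. provides childcare services; employees 65 ≤ 88; sells firearms or ammunition → Standard Authorization required.

Childcare Permit, New Business Registration, Small Employer Registration, Standard Authorization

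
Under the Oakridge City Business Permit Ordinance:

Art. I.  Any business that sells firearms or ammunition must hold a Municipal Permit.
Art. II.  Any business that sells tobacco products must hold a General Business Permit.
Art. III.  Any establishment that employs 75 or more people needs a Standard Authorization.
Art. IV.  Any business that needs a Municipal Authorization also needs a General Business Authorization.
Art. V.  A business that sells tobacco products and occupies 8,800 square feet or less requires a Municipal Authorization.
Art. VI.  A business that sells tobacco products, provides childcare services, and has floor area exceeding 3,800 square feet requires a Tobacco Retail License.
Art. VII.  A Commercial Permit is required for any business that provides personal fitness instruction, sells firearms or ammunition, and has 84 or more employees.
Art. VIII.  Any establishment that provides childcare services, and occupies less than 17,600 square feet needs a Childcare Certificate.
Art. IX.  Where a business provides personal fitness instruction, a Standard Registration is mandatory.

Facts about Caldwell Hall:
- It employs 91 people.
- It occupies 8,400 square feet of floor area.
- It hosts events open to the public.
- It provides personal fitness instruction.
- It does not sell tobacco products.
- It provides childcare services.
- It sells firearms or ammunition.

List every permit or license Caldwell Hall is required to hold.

Art. I. sells firearms or ammunition → Municipal Permit required.
Art. II. does not sell tobacco products → General Business Permit not required.
Art. III. employees 91 ≥ 75 → Standard Authorization required.
Art. IV. Municipal Authorization is not required → no effect.
Art. V. does not sell tobacco products; floor area 8,400 square feet ≤ 8,800 square feet → Municipal Authorization not required.
Art. VI. does not sell tobacco products; provides childcare services; floor area 8,400 square feet > 3,800 square feet → Tobacco Retail License not required.
Art. VII. provides personal fitness instruction; sells firearms or ammunition; employees 91 ≥ 84 → Commercial Permit required.
Art. VIII. provides childcare services; floor area 8,400 square feet < 17,600 square feet → Childcare Certificate required.
Art. IX. provides personal fitness instruction → Standard Registration required.

Childcare Certificate, Commercial Permit, Municipal Permit, Standard Authorization, Standard Registration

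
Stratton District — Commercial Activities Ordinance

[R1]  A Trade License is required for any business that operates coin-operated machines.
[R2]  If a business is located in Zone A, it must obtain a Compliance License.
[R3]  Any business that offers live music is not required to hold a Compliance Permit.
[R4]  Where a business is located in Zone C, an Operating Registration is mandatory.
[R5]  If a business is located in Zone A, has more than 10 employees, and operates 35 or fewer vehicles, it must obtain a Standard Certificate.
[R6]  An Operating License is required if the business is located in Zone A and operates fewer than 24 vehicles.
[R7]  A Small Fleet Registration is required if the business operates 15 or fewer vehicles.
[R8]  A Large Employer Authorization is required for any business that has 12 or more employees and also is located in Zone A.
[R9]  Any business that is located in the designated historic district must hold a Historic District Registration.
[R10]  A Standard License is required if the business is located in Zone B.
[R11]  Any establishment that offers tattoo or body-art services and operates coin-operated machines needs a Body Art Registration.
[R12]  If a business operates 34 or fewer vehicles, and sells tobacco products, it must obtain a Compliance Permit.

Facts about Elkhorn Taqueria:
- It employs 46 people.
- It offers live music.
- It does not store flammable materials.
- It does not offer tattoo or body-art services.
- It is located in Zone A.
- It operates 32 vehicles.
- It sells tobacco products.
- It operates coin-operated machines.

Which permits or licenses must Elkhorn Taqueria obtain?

[R1] operates coin-operated machines → Trade License required.
[R2] is located in Zone A → Compliance License required.
[R3] offers live music → exempt from Compliance Permit.
[R4] is located in Zone A (not: is located in Zone C) → Operating Registration not required.
[R5] is located in Zone A; employees 46 > 10; vehicles 32 ≤ 35 → Standard Certificate required.
[R6] is located in Zone A; vehicles 32 ≥ 24 → Operating License not required.
[R7] vehicles 32 > 15 → Small Fleet Registration not required.
[R8] employees 46 ≥ 12; is located in Zone A → Large Employer Authorization required.
[R9] is located in Zone A (not: is located in the designated historic district) → Historic District Registration not required.
[R10] is located in Zone A (not: is located in Zone B) → Standard License not required.
[R11] does not offer tattoo or body-art services; operates coin-operated machines → Body Art Registration not required.
[R12] vehicles 32 ≤ 34; sells tobacco products → Compliance Permit required.

Compliance License, Large Employer Authorization, Standard Certificate, Trade License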